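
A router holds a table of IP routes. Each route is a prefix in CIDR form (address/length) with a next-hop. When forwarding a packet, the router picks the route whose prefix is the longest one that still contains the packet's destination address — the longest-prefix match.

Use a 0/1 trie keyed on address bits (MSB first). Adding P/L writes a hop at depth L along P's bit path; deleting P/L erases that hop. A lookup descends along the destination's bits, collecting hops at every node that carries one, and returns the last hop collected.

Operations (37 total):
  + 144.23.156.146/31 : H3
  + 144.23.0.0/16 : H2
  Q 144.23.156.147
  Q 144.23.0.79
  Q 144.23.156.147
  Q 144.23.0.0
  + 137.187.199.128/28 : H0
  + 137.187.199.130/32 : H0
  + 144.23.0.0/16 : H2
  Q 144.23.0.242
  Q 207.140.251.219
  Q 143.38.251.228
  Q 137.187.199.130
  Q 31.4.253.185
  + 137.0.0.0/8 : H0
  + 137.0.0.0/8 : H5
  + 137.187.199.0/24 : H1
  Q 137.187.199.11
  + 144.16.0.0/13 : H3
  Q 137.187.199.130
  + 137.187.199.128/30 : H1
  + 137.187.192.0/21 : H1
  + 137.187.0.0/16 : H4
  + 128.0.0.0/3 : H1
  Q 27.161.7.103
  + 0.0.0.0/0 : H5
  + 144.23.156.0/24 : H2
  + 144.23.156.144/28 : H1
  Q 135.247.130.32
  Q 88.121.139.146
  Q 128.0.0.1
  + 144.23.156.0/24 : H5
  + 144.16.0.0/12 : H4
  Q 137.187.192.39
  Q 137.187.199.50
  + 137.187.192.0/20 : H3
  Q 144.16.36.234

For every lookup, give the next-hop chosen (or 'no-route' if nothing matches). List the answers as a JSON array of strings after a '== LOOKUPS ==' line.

Trace:
  add 144.23.156.146/31 -> H3 at depth 31
  add 144.23.0.0/16 -> H2 at depth 16
  lookup 144.23.156.147: bits 1001000000010111100111001001001 walk d0:-→d1:-→d2:-→d3:-→d4:-→d5:-→d6:-→d7:-→d8:-→d9:-→d10:-→d11:-→d12:-→d13:-→d14:-→d15:-→d16:H2→d17:-→d18:-→d19:-→d20:-→d21:-→d22:-→d23:-→d24:-→d25:-→d26:-→d27:-→d28:-→d29:-→d30:-→d31:H3 -> H3
  lookup 144.23.0.79: bits 1001000000010111 walk d0:-→d1:-→d2:-→d3:-→d4:-→d5:-→d6:-→d7:-→d8:-→d9:-→d10:-→d11:-→d12:-→d13:-→d14:-→d15:-→d16:H2 -> H2
  lookup 144.23.156.147: bits 1001000000010111100111001001001 walk d0:-→d1:-→d2:-→d3:-→d4:-→d5:-→d6:-→d7:-→d8:-→d9:-→d10:-→d11:-→d12:-→d13:-→d14:-→d15:-→d16:H2→d17:-→d18:-→d19:-→d20:-→d21:-→d22:-→d23:-→d24:-→d25:-→d26:-→d27:-→d28:-→d29:-→d30:-→d31:H3 -> H3
  lookup 144.23.0.0: bits 1001000000010111 walk d0:-→d1:-→d2:-→d3:-→d4:-→d5:-→d6:-→d7:-→d8:-→d9:-→d10:-→d11:-→d12:-→d13:-→d14:-→d15:-→d16:H2 -> H2
  add 137.187.199.128/28 -> H0 at depth 28
  add 137.187.199.130/32 -> H0 at depth 32
  add 144.23.0.0/16 -> H2 at depth 16
  lookup 144.23.0.242: bits 1001000000010111 walk d0:-→d1:-→d2:-→d3:-→d4:-→d5:-→d6:-→d7:-→d8:-→d9:-→d10:-→d11:-→d12:-→d13:-→d14:-→d15:-→d16:H2 -> H2
  lookup 207.140.251.219: bits 1 walk d0:-→d1:- -> no-route
  lookup 143.38.251.228: bits 10001 walk d0:-→d1:-→d2:-→d3:-→d4:-→d5:- -> no-route
  lookup 137.187.199.130: bits 10001001101110111100011110000010 walk d0:-→d1:-→d2:-→d3:-→d4:-→d5:-→d6:-→d7:-→d8:-→d9:-→d10:-→d11:-→d12:-→d13:-→d14:-→d15:-→d16:-→d17:-→d18:-→d19:-→d20:-→d21:-→d22:-→d23:-→d24:-→d25:-→d26:-→d27:-→d28:H0→d29:-→d30:-→d31:-→d32:H0 -> H0
  lookup 31.4.253.185: bits ε walk d0:- -> no-route
  add 137.0.0.0/8 -> H0 at depth 8
  add 137.0.0.0/8 -> H5 at depth 8
  add 137.187.199.0/24 -> H1 at depth 24
  lookup 137.187.199.11: bits 100010011011101111000111 walk d0:-→d1:-→d2:-→d3:-→d4:-→d5:-→d6:-→d7:-→d8:H5→d9:-→d10:-→d11:-→d12:-→d13:-→d14:-→d15:-→d16:-→d17:-→d18:-→d19:-→d20:-→d21:-→d22:-→d23:-→d24:H1 -> H1
  add 144.16.0.0/13 -> H3 at depth 13
  lookup 137.187.199.130: bits 10001001101110111100011110000010 walk d0:-→d1:-→d2:-→d3:-→d4:-→d5:-→d6:-→d7:-→d8:H5→d9:-→d10:-→d11:-→d12:-→d13:-→d14:-→d15:-→d16:-→d17:-→d18:-→d19:-→d20:-→d21:-→d22:-→d23:-→d24:H1→d25:-→d26:-→d27:-→d28:H0→d29:-→d30:-→d31:-→d32:H0 -> H0
  add 137.187.199.128/30 -> H1 at depth 30
  add 137.187.192.0/21 -> H1 at depth 21
  add 137.187.0.0/16 -> H4 at depth 16
  add 128.0.0.0/3 -> H1 at depth 3
  lookup 27.161.7.103: bits ε walk d0:- -> no-route
  add 0.0.0.0/0 -> H5 at depth 0
  add 144.23.156.0/24 -> H2 at depth 24
  add 144.23.156.144/28 -> H1 at depth 28
  lookup 135.247.130.32: bits 1000 walk d0:H5→d1:-→d2:-→d3:H1→d4:- -> H1
  lookup 88.121.139.146: bits ε walk d0:H5 -> H5
  lookup 128.0.0.1: bits 1000 walk d0:H5→d1:-→d2:-→d3:H1→d4:- -> H1
  add 144.23.156.0/24 -> H5 at depth 24
  add 144.16.0.0/12 -> H4 at depth 12
  lookup 137.187.192.39: bits 100010011011101111000 walk d0:H5→d1:-→d2:-→d3:H1→d4:-→d5:-→d6:-→d7:-→d8:H5→d9:-→d10:-→d11:-→d12:-→d13:-→d14:-→d15:-→d16:H4→d17:-→d18:-→d19:-→d20:-→d21:H1 -> H1
  lookup 137.187.199.50: bits 100010011011101111000111 walk d0:H5→d1:-→d2:-→d3:H1→d4:-→d5:-→d6:-→d7:-→d8:H5→d9:-→d10:-→d11:-→d12:-→d13:-→d14:-→d15:-→d16:H4→d17:-→d18:-→d19:-→d20:-→d21:H1→d22:-→d23:-→d24:H1 -> H1
  add 137.187.192.0/20 -> H3 at depth 20
  lookup 144.16.36.234: bits 1001000000010 walk d0:H5→d1:-→d2:-→d3:H1→d4:-→d5:-→d6:-→d7:-→d8:-→d9:-→d10:-→d11:-→d12:H4→d13:H3 -> H3

== LOOKUPS ==
["H3","H2","H3","H2","H2","no-route","no-route","H0","no-route","H1","H0","no-route","H1","H5","H1","H1","H1","H3"]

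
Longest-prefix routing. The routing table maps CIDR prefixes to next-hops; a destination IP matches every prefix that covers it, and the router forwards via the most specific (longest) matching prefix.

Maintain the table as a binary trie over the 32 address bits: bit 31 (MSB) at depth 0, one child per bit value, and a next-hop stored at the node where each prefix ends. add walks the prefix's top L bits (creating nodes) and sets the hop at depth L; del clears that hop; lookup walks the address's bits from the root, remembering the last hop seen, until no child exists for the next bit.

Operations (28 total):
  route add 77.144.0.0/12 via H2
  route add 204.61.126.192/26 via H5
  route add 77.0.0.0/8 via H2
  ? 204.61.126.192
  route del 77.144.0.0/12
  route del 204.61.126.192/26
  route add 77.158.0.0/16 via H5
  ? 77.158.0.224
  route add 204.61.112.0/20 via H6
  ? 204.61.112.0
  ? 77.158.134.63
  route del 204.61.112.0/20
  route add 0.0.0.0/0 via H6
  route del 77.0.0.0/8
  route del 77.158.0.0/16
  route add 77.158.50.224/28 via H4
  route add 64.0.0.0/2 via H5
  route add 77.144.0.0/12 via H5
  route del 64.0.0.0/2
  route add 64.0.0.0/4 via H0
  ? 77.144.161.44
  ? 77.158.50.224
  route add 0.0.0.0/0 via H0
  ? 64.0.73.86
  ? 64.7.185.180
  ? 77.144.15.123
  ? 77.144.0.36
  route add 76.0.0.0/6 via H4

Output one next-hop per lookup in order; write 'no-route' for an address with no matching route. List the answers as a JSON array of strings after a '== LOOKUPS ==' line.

Apply in order:
  add 77.144.0.0/12 -> H2 at depth 12
  add 204.61.126.192/26 -> H5 at depth 26
  add 77.0.0.0/8 -> H2 at depth 8
  Q 204.61.126.192: descend 11001100001111010111111011 ; hops seen [H5] ; pick H5
  del 77.144.0.0/12 (clear depth 12)
  del 204.61.126.192/26 (clear depth 26)
  add 77.158.0.0/16 -> H5 at depth 16
  Q 77.158.0.224: descend 0100110110011110 ; hops seen [H2,H5] ; pick H5
  add 204.61.112.0/20 -> H6 at depth 20
  Q 204.61.112.0: descend 11001100001111010111 ; hops seen [H6] ; pick H6
  Q 77.158.134.63: descend 0100110110011110 ; hops seen [H2,H5] ; pick H5
  del 204.61.112.0/20 (clear depth 20)
  add 0.0.0.0/0 -> H6 at depth 0
  del 77.0.0.0/8 (clear depth 8)
  del 77.158.0.0/16 (clear depth 16)
  add 77.158.50.224/28 -> H4 at depth 28
  add 64.0.0.0/2 -> H5 at depth 2
  add 77.144.0.0/12 -> H5 at depth 12
  del 64.0.0.0/2 (clear depth 2)
  add 64.0.0.0/4 -> H0 at depth 4
  Q 77.144.161.44: descend 010011011001 ; hops seen [H6,H0,H5] ; pick H5
  Q 77.158.50.224: descend 0100110110011110001100101110 ; hops seen [H6,H0,H5,H4] ; pick H4
  add 0.0.0.0/0 -> H0 at depth 0
  Q 64.0.73.86: descend 0100 ; hops seen [H0,H0] ; pick H0
  Q 64.7.185.180: descend 0100 ; hops seen [H0,H0] ; pick H0
  Q 77.144.15.123: descend 010011011001 ; hops seen [H0,H0,H5] ; pick H5
  Q 77.144.0.36: descend 010011011001 ; hops seen [H0,H0,H5] ; pick H5
  add 76.0.0.0/6 -> H4 at depth 6

== LOOKUPS ==
["H5","H5","H6","H5","H5","H4","H0","H0","H5","H5"]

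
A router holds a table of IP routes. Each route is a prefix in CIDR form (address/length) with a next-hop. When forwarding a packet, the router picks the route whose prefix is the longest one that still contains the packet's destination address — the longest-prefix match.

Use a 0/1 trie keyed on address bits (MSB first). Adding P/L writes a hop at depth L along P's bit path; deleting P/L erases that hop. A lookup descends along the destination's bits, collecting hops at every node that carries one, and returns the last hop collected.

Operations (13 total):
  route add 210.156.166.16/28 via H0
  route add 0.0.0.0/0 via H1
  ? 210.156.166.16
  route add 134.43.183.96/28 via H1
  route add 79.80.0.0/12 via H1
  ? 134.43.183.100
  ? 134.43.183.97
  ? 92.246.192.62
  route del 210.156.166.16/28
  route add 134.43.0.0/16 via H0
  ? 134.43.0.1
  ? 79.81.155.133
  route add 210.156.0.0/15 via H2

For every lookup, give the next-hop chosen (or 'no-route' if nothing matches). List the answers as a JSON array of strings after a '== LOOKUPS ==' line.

Apply in order:
  + 210.156.166.16/28 (H0) depth=28
  + 0.0.0.0/0 (H1) depth=0
  Q 210.156.166.16: descend 1101001010011100101001100001 ; hops seen [H1,H0] ; pick H0
  + 134.43.183.96/28 (H1) depth=28
  + 79.80.0.0/12 (H1) depth=12
  Q 134.43.183.100: descend 1000011000101011101101110110 ; hops seen [H1,H1] ; pick H1
  Q 134.43.183.97: descend 1000011000101011101101110110 ; hops seen [H1,H1] ; pick H1
  Q 92.246.192.62: descend 010 ; hops seen [H1] ; pick H1
  - 210.156.166.16/28 clear@28
  + 134.43.0.0/16 (H0) depth=16
  Q 134.43.0.1: descend 1000011000101011 ; hops seen [H1,H0] ; pick H0
  Q 79.81.155.133: descend 010011110101 ; hops seen [H1,H1] ; pick H1
  + 210.156.0.0/15 (H2) depth=15

== LOOKUPS ==
["H0","H1","H1","H1","H0","H1"]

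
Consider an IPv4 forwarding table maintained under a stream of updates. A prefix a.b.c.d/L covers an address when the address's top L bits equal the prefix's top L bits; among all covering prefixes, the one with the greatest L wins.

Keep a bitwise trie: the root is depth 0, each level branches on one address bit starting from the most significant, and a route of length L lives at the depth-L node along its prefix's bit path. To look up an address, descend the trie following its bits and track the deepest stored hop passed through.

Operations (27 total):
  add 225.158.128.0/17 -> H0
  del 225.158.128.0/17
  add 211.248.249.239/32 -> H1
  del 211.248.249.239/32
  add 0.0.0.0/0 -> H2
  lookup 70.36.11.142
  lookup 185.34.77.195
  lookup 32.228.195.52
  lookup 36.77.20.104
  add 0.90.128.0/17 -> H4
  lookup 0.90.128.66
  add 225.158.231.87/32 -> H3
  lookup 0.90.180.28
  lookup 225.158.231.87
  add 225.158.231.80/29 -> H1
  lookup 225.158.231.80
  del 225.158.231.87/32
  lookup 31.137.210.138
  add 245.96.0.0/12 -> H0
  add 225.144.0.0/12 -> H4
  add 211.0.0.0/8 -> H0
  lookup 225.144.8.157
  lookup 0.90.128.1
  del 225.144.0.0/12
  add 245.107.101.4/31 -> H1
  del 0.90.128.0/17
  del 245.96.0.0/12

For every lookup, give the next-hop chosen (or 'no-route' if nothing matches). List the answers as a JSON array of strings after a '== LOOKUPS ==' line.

Apply in order:
  + 225.158.128.0/17 (H0) depth=17
  del 225.158.128.0/17 (clear depth 17)
  + 211.248.249.239/32 (H1) depth=32
  del 211.248.249.239/32 (clear depth 32)
  + 0.0.0.0/0 (H2) depth=0
  lookup 70.36.11.142: bits ε walk d0:H2 -> H2
  lookup 185.34.77.195: bits 1 walk d0:H2→d1:- -> H2
  lookup 32.228.195.52: bits ε walk d0:H2 -> H2
  lookup 36.77.20.104: bits ε walk d0:H2 -> H2
  + 0.90.128.0/17 (H4) depth=17
  lookup 0.90.128.66: bits 00000000010110101 walk d0:H2→d1:-→d2:-→d3:-→d4:-→d5:-→d6:-→d7:-→d8:-→d9:-→d10:-→d11:-→d12:-→d13:-→d14:-→d15:-→d16:-→d17:H4 -> H4
  + 225.158.231.87/32 (H3) depth=32
  lookup 0.90.180.28: bits 00000000010110101 walk d0:H2→d1:-→d2:-→d3:-→d4:-→d5:-→d6:-→d7:-→d8:-→d9:-→d10:-→d11:-→d12:-→d13:-→d14:-→d15:-→d16:-→d17:H4 -> H4
  lookup 225.158.231.87: bits 11100001100111101110011101010111 walk d0:H2→d1:-→d2:-→d3:-→d4:-→d5:-→d6:-→d7:-→d8:-→d9:-→d10:-→d11:-→d12:-→d13:-→d14:-→d15:-→d16:-→d17:-→d18:-→d19:-→d20:-→d21:-→d22:-→d23:-→d24:-→d25:-→d26:-→d27:-→d28:-→d29:-→d30:-→d31:-→d32:H3 -> H3
  + 225.158.231.80/29 (H1) depth=29
  lookup 225.158.231.80: bits 11100001100111101110011101010 walk d0:H2→d1:-→d2:-→d3:-→d4:-→d5:-→d6:-→d7:-→d8:-→d9:-→d10:-→d11:-→d12:-→d13:-→d14:-→d15:-→d16:-→d17:-→d18:-→d19:-→d20:-→d21:-→d22:-→d23:-→d24:-→d25:-→d26:-→d27:-→d28:-→d29:H1 -> H1
  del 225.158.231.87/32 (clear depth 32)
  lookup 31.137.210.138: bits 000 walk d0:H2→d1:-→d2:-→d3:- -> H2
  + 245.96.0.0/12 (H0) depth=12
  + 225.144.0.0/12 (H4) depth=12
  + 211.0.0.0/8 (H0) depth=8
  lookup 225.144.8.157: bits 111000011001 walk d0:H2→d1:-→d2:-→d3:-→d4:-→d5:-→d6:-→d7:-→d8:-→d9:-→d10:-→d11:-→d12:H4 -> H4
  lookup 0.90.128.1: bits 00000000010110101 walk d0:H2→d1:-→d2:-→d3:-→d4:-→d5:-→d6:-→d7:-→d8:-→d9:-→d10:-→d11:-→d12:-→d13:-→d14:-→d15:-→d16:-→d17:H4 -> H4
  del 225.144.0.0/12 (clear depth 12)
  + 245.107.101.4/31 (H1) depth=31
  del 0.90.128.0/17 (clear depth 17)
  del 245.96.0.0/12 (clear depth 12)

== LOOKUPS ==
["H2","H2","H2","H2","H4","H4","H3","H1","H2","H4","H4"]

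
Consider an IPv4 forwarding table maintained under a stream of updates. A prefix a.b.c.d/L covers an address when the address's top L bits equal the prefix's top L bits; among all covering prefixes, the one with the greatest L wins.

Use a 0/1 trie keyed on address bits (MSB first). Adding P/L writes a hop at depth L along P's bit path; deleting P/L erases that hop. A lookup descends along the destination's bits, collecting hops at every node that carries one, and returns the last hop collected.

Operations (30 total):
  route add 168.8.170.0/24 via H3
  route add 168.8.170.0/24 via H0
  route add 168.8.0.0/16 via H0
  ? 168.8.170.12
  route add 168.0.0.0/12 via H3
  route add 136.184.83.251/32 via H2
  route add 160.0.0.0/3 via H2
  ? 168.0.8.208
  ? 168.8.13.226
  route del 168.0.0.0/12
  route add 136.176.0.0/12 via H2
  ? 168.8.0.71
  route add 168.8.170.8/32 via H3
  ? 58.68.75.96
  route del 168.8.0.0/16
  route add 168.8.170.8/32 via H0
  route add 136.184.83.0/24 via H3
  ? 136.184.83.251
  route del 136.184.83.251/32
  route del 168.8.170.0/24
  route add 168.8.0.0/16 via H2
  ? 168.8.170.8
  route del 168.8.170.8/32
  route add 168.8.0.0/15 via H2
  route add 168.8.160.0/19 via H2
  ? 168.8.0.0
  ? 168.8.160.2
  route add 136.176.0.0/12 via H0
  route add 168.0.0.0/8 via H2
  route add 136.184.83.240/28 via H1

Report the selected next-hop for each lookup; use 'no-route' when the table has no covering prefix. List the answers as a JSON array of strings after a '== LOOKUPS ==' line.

Trace:
  + 168.8.170.0/24 (H3) depth=24
  + 168.8.170.0/24 (H0) depth=24
  + 168.8.0.0/16 (H0) depth=16
  lookup 168.8.170.12: bits 101010000000100010101010 walk d0:-→d1:-→d2:-→d3:-→d4:-→d5:-→d6:-→d7:-→d8:-→d9:-→d10:-→d11:-→d12:-→d13:-→d14:-→d15:-→d16:H0→d17:-→d18:-→d19:-→d20:-→d21:-→d22:-→d23:-→d24:H0 -> H0
  + 168.0.0.0/12 (H3) depth=12
  + 136.184.83.251/32 (H2) depth=32
  + 160.0.0.0/3 (H2) depth=3
  lookup 168.0.8.208: bits 101010000000 walk d0:-→d1:-→d2:-→d3:H2→d4:-→d5:-→d6:-→d7:-→d8:-→d9:-→d10:-→d11:-→d12:H3 -> H3
  lookup 168.8.13.226: bits 1010100000001000 walk d0:-→d1:-→d2:-→d3:H2→d4:-→d5:-→d6:-→d7:-→d8:-→d9:-→d10:-→d11:-→d12:H3→d13:-→d14:-→d15:-→d16:H0 -> H0
  del 168.0.0.0/12 (clear depth 12)
  + 136.176.0.0/12 (H2) depth=12
  lookup 168.8.0.71: bits 1010100000001000 walk d0:-→d1:-→d2:-→d3:H2→d4:-→d5:-→d6:-→d7:-→d8:-→d9:-→d10:-→d11:-→d12:-→d13:-→d14:-→d15:-→d16:H0 -> H0
  + 168.8.170.8/32 (H3) depth=32
  lookup 58.68.75.96: bits ε walk d0:- -> no-route
  del 168.8.0.0/16 (clear depth 16)
  + 168.8.170.8/32 (H0) depth=32
  + 136.184.83.0/24 (H3) depth=24
  lookup 136.184.83.251: bits 10001000101110000101001111111011 walk d0:-→d1:-→d2:-→d3:-→d4:-→d5:-→d6:-→d7:-→d8:-→d9:-→d10:-→d11:-→d12:H2→d13:-→d14:-→d15:-→d16:-→d17:-→d18:-→d19:-→d20:-→d21:-→d22:-→d23:-→d24:H3→d25:-→d26:-→d27:-→d28:-→d29:-→d30:-→d31:-→d32:H2 -> H2
  del 136.184.83.251/32 (clear depth 32)
  del 168.8.170.0/24 (clear depth 24)
  + 168.8.0.0/16 (H2) depth=16
  lookup 168.8.170.8: bits 10101000000010001010101000001000 walk d0:-→d1:-→d2:-→d3:H2→d4:-→d5:-→d6:-→d7:-→d8:-→d9:-→d10:-→d11:-→d12:-→d13:-→d14:-→d15:-→d16:H2→d17:-→d18:-→d19:-→d20:-→d21:-→d22:-→d23:-→d24:-→d25:-→d26:-→d27:-→d28:-→d29:-→d30:-→d31:-→d32:H0 -> H0
  del 168.8.170.8/32 (clear depth 32)
  + 168.8.0.0/15 (H2) depth=15
  + 168.8.160.0/19 (H2) depth=19
  lookup 168.8.0.0: bits 1010100000001000 walk d0:-→d1:-→d2:-→d3:H2→d4:-→d5:-→d6:-→d7:-→d8:-→d9:-→d10:-→d11:-→d12:-→d13:-→d14:-→d15:H2→d16:H2 -> H2
  lookup 168.8.160.2: bits 10101000000010001010 walk d0:-→d1:-→d2:-→d3:H2→d4:-→d5:-→d6:-→d7:-→d8:-→d9:-→d10:-→d11:-→d12:-→d13:-→d14:-→d15:H2→d16:H2→d17:-→d18:-→d19:H2→d20:- -> H2
  + 136.176.0.0/12 (H0) depth=12
  + 168.0.0.0/8 (H2) depth=8
  + 136.184.83.240/28 (H1) depth=28

== LOOKUPS ==
["H0","H3","H0","H0","no-route","H2","H0","H2","H2"]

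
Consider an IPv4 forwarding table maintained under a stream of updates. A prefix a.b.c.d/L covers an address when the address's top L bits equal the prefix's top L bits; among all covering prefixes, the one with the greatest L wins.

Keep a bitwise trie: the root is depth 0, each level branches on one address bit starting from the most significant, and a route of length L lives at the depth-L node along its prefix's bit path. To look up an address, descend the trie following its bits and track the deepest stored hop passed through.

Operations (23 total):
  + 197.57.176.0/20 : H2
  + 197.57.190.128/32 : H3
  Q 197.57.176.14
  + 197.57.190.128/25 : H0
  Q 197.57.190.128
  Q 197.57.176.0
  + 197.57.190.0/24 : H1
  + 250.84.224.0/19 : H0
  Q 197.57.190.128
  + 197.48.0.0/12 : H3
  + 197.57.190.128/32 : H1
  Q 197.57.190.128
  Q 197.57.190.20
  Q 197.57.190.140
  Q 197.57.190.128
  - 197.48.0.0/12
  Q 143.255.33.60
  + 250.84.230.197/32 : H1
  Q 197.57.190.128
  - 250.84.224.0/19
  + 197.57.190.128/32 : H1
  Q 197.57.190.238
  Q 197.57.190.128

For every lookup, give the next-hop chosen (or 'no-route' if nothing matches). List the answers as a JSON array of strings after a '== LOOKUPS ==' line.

Process each operation:
  + 197.57.176.0/20 (H2) depth=20
  + 197.57.190.128/32 (H3) depth=32
  Q 197.57.176.14: descend 11000101001110011011 ; hops seen [H2] ; pick H2
  + 197.57.190.128/25 (H0) depth=25
  Q 197.57.190.128: descend 11000101001110011011111010000000 ; hops seen [H2,H0,H3] ; pick H3
  Q 197.57.176.0: descend 11000101001110011011 ; hops seen [H2] ; pick H2
  + 197.57.190.0/24 (H1) depth=24
  + 250.84.224.0/19 (H0) depth=19
  Q 197.57.190.128: descend 11000101001110011011111010000000 ; hops seen [H2,H1,H0,H3] ; pick H3
  + 197.48.0.0/12 (H3) depth=12
  + 197.57.190.128/32 (H1) depth=32
  Q 197.57.190.128: descend 11000101001110011011111010000000 ; hops seen [H3,H2,H1,H0,H1] ; pick H1
  Q 197.57.190.20: descend 110001010011100110111110 ; hops seen [H3,H2,H1] ; pick H1
  Q 197.57.190.140: descend 1100010100111001101111101000 ; hops seen [H3,H2,H1,H0] ; pick H0
  Q 197.57.190.128: descend 11000101001110011011111010000000 ; hops seen [H3,H2,H1,H0,H1] ; pick H1
  - 197.48.0.0/12 clear@12
  Q 143.255.33.60: descend 1 ; hops seen [∅] ; pick no-route
  + 250.84.230.197/32 (H1) depth=32
  Q 197.57.190.128: descend 11000101001110011011111010000000 ; hops seen [H2,H1,H0,H1] ; pick H1
  - 250.84.224.0/19 clear@19
  + 197.57.190.128/32 (H1) depth=32
  Q 197.57.190.238: descend 1100010100111001101111101 ; hops seen [H2,H1,H0] ; pick H0
  Q 197.57.190.128: descend 11000101001110011011111010000000 ; hops seen [H2,H1,H0,H1] ; pick H1

== LOOKUPS ==
["H2","H3","H2","H3","H1","H1","H0","H1","no-route","H1","H0","H1"]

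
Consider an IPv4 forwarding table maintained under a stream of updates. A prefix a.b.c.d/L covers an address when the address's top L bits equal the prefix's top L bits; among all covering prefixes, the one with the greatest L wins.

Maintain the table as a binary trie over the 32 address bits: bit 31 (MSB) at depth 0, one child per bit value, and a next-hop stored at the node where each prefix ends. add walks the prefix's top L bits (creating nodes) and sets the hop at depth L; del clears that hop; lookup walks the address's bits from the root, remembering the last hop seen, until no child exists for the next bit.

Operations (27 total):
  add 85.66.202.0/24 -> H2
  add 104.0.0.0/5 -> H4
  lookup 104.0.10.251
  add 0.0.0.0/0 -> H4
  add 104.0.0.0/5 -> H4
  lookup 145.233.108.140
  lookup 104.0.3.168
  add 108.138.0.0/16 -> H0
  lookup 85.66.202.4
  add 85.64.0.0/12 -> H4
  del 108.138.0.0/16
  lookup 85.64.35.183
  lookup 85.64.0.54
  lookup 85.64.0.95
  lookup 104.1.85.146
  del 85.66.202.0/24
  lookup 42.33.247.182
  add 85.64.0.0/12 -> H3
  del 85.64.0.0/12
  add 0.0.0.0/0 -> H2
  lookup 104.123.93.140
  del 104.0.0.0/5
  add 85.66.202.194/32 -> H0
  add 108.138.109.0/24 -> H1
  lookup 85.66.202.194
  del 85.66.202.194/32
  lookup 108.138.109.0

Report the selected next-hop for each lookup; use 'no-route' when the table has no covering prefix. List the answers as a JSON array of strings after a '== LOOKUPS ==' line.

Process each operation:
  + 85.66.202.0/24 (H2) depth=24
  + 104.0.0.0/5 (H4) depth=5
  Q 104.0.10.251: descend 01101 ; hops seen [H4] ; pick H4
  + 0.0.0.0/0 (H4) depth=0
  + 104.0.0.0/5 (H4) depth=5
  Q 145.233.108.140: descend ε ; hops seen [H4] ; pick H4
  Q 104.0.3.168: descend 01101 ; hops seen [H4,H4] ; pick H4
  + 108.138.0.0/16 (H0) depth=16
  Q 85.66.202.4: descend 010101010100001011001010 ; hops seen [H4,H2] ; pick H2
  + 85.64.0.0/12 (H4) depth=12
  del 108.138.0.0/16 (clear depth 16)
  Q 85.64.35.183: descend 01010101010000 ; hops seen [H4,H4] ; pick H4
  Q 85.64.0.54: descend 01010101010000 ; hops seen [H4,H4] ; pick H4
  Q 85.64.0.95: descend 01010101010000 ; hops seen [H4,H4] ; pick H4
  Q 104.1.85.146: descend 01101 ; hops seen [H4,H4] ; pick H4
  del 85.66.202.0/24 (clear depth 24)
  Q 42.33.247.182: descend 0 ; hops seen [H4] ; pick H4
  + 85.64.0.0/12 (H3) depth=12
  del 85.64.0.0/12 (clear depth 12)
  + 0.0.0.0/0 (H2) depth=0
  Q 104.123.93.140: descend 01101 ; hops seen [H2,H4] ; pick H4
  del 104.0.0.0/5 (clear depth 5)
  + 85.66.202.194/32 (H0) depth=32
  + 108.138.109.0/24 (H1) depth=24
  Q 85.66.202.194: descend 01010101010000101100101011000010 ; hops seen [H2,H0] ; pick H0
  del 85.66.202.194/32 (clear depth 32)
  Q 108.138.109.0: descend 011011001000101001101101 ; hops seen [H2,H1] ; pick H1

== LOOKUPS ==
["H4","H4","H4","H2","H4","H4","H4","H4","H4","H4","H0","H1"]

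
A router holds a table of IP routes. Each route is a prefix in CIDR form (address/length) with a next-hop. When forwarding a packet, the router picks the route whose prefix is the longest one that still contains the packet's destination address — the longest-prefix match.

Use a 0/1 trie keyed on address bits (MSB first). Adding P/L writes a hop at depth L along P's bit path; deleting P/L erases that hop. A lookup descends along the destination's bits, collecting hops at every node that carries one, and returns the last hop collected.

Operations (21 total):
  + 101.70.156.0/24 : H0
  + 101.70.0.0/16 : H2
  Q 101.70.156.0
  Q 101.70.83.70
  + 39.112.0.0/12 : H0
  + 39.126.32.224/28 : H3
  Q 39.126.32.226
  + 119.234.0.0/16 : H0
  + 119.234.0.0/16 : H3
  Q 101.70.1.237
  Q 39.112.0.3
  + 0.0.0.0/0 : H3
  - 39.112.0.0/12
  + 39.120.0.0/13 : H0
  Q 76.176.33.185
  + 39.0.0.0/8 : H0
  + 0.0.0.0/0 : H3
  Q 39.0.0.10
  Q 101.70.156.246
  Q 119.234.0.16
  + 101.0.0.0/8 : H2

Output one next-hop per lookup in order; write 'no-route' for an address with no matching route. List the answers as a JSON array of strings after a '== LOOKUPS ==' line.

Trace:
  add 101.70.156.0/24 -> H0 at depth 24
  add 101.70.0.0/16 -> H2 at depth 16
  Q 101.70.156.0: descend 011001010100011010011100 ; hops seen [H2,H0] ; pick H0
  Q 101.70.83.70: descend 0110010101000110 ; hops seen [H2] ; pick H2
  add 39.112.0.0/12 -> H0 at depth 12
  add 39.126.32.224/28 -> H3 at depth 28
  Q 39.126.32.226: descend 0010011101111110001000001110 ; hops seen [H0,H3] ; pick H3
  add 119.234.0.0/16 -> H0 at depth 16
  add 119.234.0.0/16 -> H3 at depth 16
  Q 101.70.1.237: descend 0110010101000110 ; hops seen [H2] ; pick H2
  Q 39.112.0.3: descend 001001110111 ; hops seen [H0] ; pick H0
  add 0.0.0.0/0 -> H3 at depth 0
  - 39.112.0.0/12 clear@12
  add 39.120.0.0/13 -> H0 at depth 13
  Q 76.176.33.185: descend 01 ; hops seen [H3] ; pick H3
  add 39.0.0.0/8 -> H0 at depth 8
  add 0.0.0.0/0 -> H3 at depth 0
  Q 39.0.0.10: descend 001001110 ; hops seen [H3,H0] ; pick H0
  Q 101.70.156.246: descend 011001010100011010011100 ; hops seen [H3,H2,H0] ; pick H0
  Q 119.234.0.16: descend 0111011111101010 ; hops seen [H3,H3] ; pick H3
  add 101.0.0.0/8 -> H2 at depth 8

== LOOKUPS ==
["H0","H2","H3","H2","H0","H3","H0","H0","H3"]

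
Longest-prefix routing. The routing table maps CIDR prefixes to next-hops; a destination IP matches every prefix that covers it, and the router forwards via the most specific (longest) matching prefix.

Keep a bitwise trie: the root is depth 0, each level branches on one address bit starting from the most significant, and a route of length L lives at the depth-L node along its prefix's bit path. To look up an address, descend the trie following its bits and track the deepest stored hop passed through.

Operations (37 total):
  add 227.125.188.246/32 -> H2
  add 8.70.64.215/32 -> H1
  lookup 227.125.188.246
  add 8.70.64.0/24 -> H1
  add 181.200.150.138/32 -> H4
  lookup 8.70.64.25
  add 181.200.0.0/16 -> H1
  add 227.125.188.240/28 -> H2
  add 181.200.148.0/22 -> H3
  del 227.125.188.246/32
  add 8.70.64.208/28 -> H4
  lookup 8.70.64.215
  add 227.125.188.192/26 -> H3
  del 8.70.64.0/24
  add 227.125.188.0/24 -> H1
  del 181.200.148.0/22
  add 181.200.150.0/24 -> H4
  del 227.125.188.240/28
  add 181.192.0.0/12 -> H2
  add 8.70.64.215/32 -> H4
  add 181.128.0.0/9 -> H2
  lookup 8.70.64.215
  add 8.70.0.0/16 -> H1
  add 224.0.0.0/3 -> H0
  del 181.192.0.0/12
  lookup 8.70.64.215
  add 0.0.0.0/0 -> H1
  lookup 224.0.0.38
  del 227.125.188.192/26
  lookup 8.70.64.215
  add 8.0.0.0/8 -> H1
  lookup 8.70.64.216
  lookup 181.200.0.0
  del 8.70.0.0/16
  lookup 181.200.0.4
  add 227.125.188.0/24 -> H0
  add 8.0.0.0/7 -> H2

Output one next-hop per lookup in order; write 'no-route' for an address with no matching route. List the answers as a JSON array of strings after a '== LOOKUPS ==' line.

Trace:
  + 227.125.188.246/32 (H2) depth=32
  + 8.70.64.215/32 (H1) depth=32
  lookup 227.125.188.246: bits 11100011011111011011110011110110 walk d0:-→d1:-→d2:-→d3:-→d4:-→d5:-→d6:-→d7:-→d8:-→d9:-→d10:-→d11:-→d12:-→d13:-→d14:-→d15:-→d16:-→d17:-→d18:-→d19:-→d20:-→d21:-→d22:-→d23:-→d24:-→d25:-→d26:-→d27:-→d28:-→d29:-→d30:-→d31:-→d32:H2 -> H2
  + 8.70.64.0/24 (H1) depth=24
  + 181.200.150.138/32 (H4) depth=32
  lookup 8.70.64.25: bits 000010000100011001000000 walk d0:-→d1:-→d2:-→d3:-→d4:-→d5:-→d6:-→d7:-→d8:-→d9:-→d10:-→d11:-→d12:-→d13:-→d14:-→d15:-→d16:-→d17:-→d18:-→d19:-→d20:-→d21:-→d22:-→d23:-→d24:H1 -> H1
  + 181.200.0.0/16 (H1) depth=16
  + 227.125.188.240/28 (H2) depth=28
  + 181.200.148.0/22 (H3) depth=22
  - 227.125.188.246/32 clear@32
  + 8.70.64.208/28 (H4) depth=28
  lookup 8.70.64.215: bits 00001000010001100100000011010111 walk d0:-→d1:-→d2:-→d3:-→d4:-→d5:-→d6:-→d7:-→d8:-→d9:-→d10:-→d11:-→d12:-→d13:-→d14:-→d15:-→d16:-→d17:-→d18:-→d19:-→d20:-→d21:-→d22:-→d23:-→d24:H1→d25:-→d26:-→d27:-→d28:H4→d29:-→d30:-→d31:-→d32:H1 -> H1
  + 227.125.188.192/26 (H3) depth=26
  - 8.70.64.0/24 clear@24
  + 227.125.188.0/24 (H1) depth=24
  - 181.200.148.0/22 clear@22
  + 181.200.150.0/24 (H4) depth=24
  - 227.125.188.240/28 clear@28
  + 181.192.0.0/12 (H2) depth=12
  + 8.70.64.215/32 (H4) depth=32
  + 181.128.0.0/9 (H2) depth=9
  lookup 8.70.64.215: bits 00001000010001100100000011010111 walk d0:-→d1:-→d2:-→d3:-→d4:-→d5:-→d6:-→d7:-→d8:-→d9:-→d10:-→d11:-→d12:-→d13:-→d14:-→d15:-→d16:-→d17:-→d18:-→d19:-→d20:-→d21:-→d22:-→d23:-→d24:-→d25:-→d26:-→d27:-→d28:H4→d29:-→d30:-→d31:-→d32:H4 -> H4
  + 8.70.0.0/16 (H1) depth=16
  + 224.0.0.0/3 (H0) depth=3
  - 181.192.0.0/12 clear@12
  lookup 8.70.64.215: bits 00001000010001100100000011010111 walk d0:-→d1:-→d2:-→d3:-→d4:-→d5:-→d6:-→d7:-→d8:-→d9:-→d10:-→d11:-→d12:-→d13:-→d14:-→d15:-→d16:H1→d17:-→d18:-→d19:-→d20:-→d21:-→d22:-→d23:-→d24:-→d25:-→d26:-→d27:-→d28:H4→d29:-→d30:-→d31:-→d32:H4 -> H4
  + 0.0.0.0/0 (H1) depth=0
  lookup 224.0.0.38: bits 111000 walk d0:H1→d1:-→d2:-→d3:H0→d4:-→d5:-→d6:- -> H0
  - 227.125.188.192/26 clear@26
  lookup 8.70.64.215: bits 00001000010001100100000011010111 walk d0:H1→d1:-→d2:-→d3:-→d4:-→d5:-→d6:-→d7:-→d8:-→d9:-→d10:-→d11:-→d12:-→d13:-→d14:-→d15:-→d16:H1→d17:-→d18:-→d19:-→d20:-→d21:-→d22:-→d23:-→d24:-→d25:-→d26:-→d27:-→d28:H4→d29:-→d30:-→d31:-→d32:H4 -> H4
  + 8.0.0.0/8 (H1) depth=8
  lookup 8.70.64.216: bits 0000100001000110010000001101 walk d0:H1→d1:-→d2:-→d3:-→d4:-→d5:-→d6:-→d7:-→d8:H1→d9:-→d10:-→d11:-→d12:-→d13:-→d14:-→d15:-→d16:H1→d17:-→d18:-→d19:-→d20:-→d21:-→d22:-→d23:-→d24:-→d25:-→d26:-→d27:-→d28:H4 -> H4
  lookup 181.200.0.0: bits 1011010111001000 walk d0:H1→d1:-→d2:-→d3:-→d4:-→d5:-→d6:-→d7:-→d8:-→d9:H2→d10:-→d11:-→d12:-→d13:-→d14:-→d15:-→d16:H1 -> H1
  - 8.70.0.0/16 clear@16
  lookup 181.200.0.4: bits 1011010111001000 walk d0:H1→d1:-→d2:-→d3:-→d4:-→d5:-→d6:-→d7:-→d8:-→d9:H2→d10:-→d11:-→d12:-→d13:-→d14:-→d15:-→d16:H1 -> H1
  + 227.125.188.0/24 (H0) depth=24
  + 8.0.0.0/7 (H2) depth=7

== LOOKUPS ==
["H2","H1","H1","H4","H4","H0","H4","H4","H1","H1"]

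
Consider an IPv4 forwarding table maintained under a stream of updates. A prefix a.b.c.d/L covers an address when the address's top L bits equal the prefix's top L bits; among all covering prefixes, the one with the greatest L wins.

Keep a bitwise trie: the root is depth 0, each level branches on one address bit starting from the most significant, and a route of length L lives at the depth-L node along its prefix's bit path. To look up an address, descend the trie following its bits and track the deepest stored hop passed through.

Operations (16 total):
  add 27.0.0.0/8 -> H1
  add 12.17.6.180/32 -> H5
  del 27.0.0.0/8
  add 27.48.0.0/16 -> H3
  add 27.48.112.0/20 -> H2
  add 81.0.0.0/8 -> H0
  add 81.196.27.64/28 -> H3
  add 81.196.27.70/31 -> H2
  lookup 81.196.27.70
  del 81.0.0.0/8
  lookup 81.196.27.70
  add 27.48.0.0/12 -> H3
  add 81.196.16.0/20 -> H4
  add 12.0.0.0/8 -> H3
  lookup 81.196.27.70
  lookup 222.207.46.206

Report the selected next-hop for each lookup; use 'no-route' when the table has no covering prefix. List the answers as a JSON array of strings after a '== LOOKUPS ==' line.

Trace:
  + 27.0.0.0/8 (H1) depth=8
  + 12.17.6.180/32 (H5) depth=32
  - 27.0.0.0/8 clear@8
  + 27.48.0.0/16 (H3) depth=16
  + 27.48.112.0/20 (H2) depth=20
  + 81.0.0.0/8 (H0) depth=8
  + 81.196.27.64/28 (H3) depth=28
  + 81.196.27.70/31 (H2) depth=31
  ? 81.196.27.70  path d0:-→d1:-→d2:-→d3:-→d4:-→d5:-→d6:-→d7:-→d8:H0→d9:-→d10:-→d11:-→d12:-→d13:-→d14:-→d15:-→d16:-→d17:-→d18:-→d19:-→d20:-→d21:-→d22:-→d23:-→d24:-→d25:-→d26:-→d27:-→d28:H3→d29:-→d30:-→d31:H2  best=H2
  - 81.0.0.0/8 clear@8
  ? 81.196.27.70  path d0:-→d1:-→d2:-→d3:-→d4:-→d5:-→d6:-→d7:-→d8:-→d9:-→d10:-→d11:-→d12:-→d13:-→d14:-→d15:-→d16:-→d17:-→d18:-→d19:-→d20:-→d21:-→d22:-→d23:-→d24:-→d25:-→d26:-→d27:-→d28:H3→d29:-→d30:-→d31:H2  best=H2
  + 27.48.0.0/12 (H3) depth=12
  + 81.196.16.0/20 (H4) depth=20
  + 12.0.0.0/8 (H3) depth=8
  ? 81.196.27.70  path d0:-→d1:-→d2:-→d3:-→d4:-→d5:-→d6:-→d7:-→d8:-→d9:-→d10:-→d11:-→d12:-→d13:-→d14:-→d15:-→d16:-→d17:-→d18:-→d19:-→d20:H4→d21:-→d22:-→d23:-→d24:-→d25:-→d26:-→d27:-→d28:H3→d29:-→d30:-→d31:H2  best=H2
  ? 222.207.46.206  path d0:-  best=no-route

== LOOKUPS ==
["H2","H2","H2","no-route"]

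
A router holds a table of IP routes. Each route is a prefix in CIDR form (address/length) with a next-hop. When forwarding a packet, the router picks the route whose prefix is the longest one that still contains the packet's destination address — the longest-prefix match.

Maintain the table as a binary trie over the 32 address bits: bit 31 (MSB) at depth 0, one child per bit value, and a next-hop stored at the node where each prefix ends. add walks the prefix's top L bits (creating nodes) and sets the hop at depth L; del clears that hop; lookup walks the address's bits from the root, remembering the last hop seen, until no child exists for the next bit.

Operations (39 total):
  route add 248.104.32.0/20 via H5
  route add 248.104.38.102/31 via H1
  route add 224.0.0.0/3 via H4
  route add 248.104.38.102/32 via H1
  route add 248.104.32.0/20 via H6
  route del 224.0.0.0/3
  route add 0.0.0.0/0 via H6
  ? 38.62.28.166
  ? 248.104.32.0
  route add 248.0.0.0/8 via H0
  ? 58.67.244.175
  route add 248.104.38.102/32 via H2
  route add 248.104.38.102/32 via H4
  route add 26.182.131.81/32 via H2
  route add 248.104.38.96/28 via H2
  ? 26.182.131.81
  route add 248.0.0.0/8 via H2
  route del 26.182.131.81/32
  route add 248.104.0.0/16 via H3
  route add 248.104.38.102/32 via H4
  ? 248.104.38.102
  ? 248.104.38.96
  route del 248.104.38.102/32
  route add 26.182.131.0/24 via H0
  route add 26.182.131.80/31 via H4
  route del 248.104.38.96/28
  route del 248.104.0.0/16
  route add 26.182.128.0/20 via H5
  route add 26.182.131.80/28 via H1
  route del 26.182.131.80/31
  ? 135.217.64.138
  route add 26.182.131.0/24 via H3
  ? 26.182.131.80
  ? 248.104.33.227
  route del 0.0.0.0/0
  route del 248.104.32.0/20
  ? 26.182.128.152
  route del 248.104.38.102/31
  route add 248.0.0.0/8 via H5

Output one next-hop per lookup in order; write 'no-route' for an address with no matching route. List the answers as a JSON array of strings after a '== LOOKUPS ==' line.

Trace:
  add 248.104.32.0/20 -> H5 at depth 20
  add 248.104.38.102/31 -> H1 at depth 31
  add 224.0.0.0/3 -> H4 at depth 3
  add 248.104.38.102/32 -> H1 at depth 32
  add 248.104.32.0/20 -> H6 at depth 20
  del 224.0.0.0/3 (clear depth 3)
  add 0.0.0.0/0 -> H6 at depth 0
  Q 38.62.28.166: descend ε ; hops seen [H6] ; pick H6
  Q 248.104.32.0: descend 111110000110100000100 ; hops seen [H6,H6] ; pick H6
  add 248.0.0.0/8 -> H0 at depth 8
  Q 58.67.244.175: descend ε ; hops seen [H6] ; pick H6
  add 248.104.38.102/32 -> H2 at depth 32
  add 248.104.38.102/32 -> H4 at depth 32
  add 26.182.131.81/32 -> H2 at depth 32
  add 248.104.38.96/28 -> H2 at depth 28
  Q 26.182.131.81: descend 00011010101101101000001101010001 ; hops seen [H6,H2] ; pick H2
  add 248.0.0.0/8 -> H2 at depth 8
  del 26.182.131.81/32 (clear depth 32)
  add 248.104.0.0/16 -> H3 at depth 16
  add 248.104.38.102/32 -> H4 at depth 32
  Q 248.104.38.102: descend 11111000011010000010011001100110 ; hops seen [H6,H2,H3,H6,H2,H1,H4] ; pick H4
  Q 248.104.38.96: descend 11111000011010000010011001100 ; hops seen [H6,H2,H3,H6,H2] ; pick H2
  del 248.104.38.102/32 (clear depth 32)
  add 26.182.131.0/24 -> H0 at depth 24
  add 26.182.131.80/31 -> H4 at depth 31
  del 248.104.38.96/28 (clear depth 28)
  del 248.104.0.0/16 (clear depth 16)
  add 26.182.128.0/20 -> H5 at depth 20
  add 26.182.131.80/28 -> H1 at depth 28
  del 26.182.131.80/31 (clear depth 31)
  Q 135.217.64.138: descend 1 ; hops seen [H6] ; pick H6
  add 26.182.131.0/24 -> H3 at depth 24
  Q 26.182.131.80: descend 0001101010110110100000110101000 ; hops seen [H6,H5,H3,H1] ; pick H1
  Q 248.104.33.227: descend 111110000110100000100 ; hops seen [H6,H2,H6] ; pick H6
  del 0.0.0.0/0 (clear depth 0)
  del 248.104.32.0/20 (clear depth 20)
  Q 26.182.128.152: descend 0001101010110110100000 ; hops seen [H5] ; pick H5
  del 248.104.38.102/31 (clear depth 31)
  add 248.0.0.0/8 -> H5 at depth 8

== LOOKUPS ==
["H6","H6","H6","H2","H4","H2","H6","H1","H6","H5"]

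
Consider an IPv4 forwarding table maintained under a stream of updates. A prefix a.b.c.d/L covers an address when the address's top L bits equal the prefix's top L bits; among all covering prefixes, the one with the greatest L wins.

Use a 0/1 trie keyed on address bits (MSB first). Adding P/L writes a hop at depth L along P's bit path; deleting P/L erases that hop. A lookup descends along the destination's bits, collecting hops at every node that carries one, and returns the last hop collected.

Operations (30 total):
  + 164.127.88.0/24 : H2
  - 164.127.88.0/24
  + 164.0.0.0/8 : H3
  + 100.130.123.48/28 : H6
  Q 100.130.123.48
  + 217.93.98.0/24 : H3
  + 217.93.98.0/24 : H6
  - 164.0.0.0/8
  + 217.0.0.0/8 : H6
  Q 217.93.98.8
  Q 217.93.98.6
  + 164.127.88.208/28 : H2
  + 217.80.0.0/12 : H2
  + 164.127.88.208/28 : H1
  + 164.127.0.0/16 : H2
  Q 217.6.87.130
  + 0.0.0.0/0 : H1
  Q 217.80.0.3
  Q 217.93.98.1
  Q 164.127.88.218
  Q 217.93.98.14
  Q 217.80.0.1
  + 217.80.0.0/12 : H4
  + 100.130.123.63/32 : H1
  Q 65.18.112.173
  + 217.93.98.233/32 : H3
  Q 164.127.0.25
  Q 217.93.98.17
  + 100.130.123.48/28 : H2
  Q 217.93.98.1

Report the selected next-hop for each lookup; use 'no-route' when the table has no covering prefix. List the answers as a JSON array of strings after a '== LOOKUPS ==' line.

Apply in order:
  + 164.127.88.0/24 (H2) depth=24
  del 164.127.88.0/24 (clear depth 24)
  + 164.0.0.0/8 (H3) depth=8
  + 100.130.123.48/28 (H6) depth=28
  Q 100.130.123.48: descend 0110010010000010011110110011 ; hops seen [H6] ; pick H6
  + 217.93.98.0/24 (H3) depth=24
  + 217.93.98.0/24 (H6) depth=24
  del 164.0.0.0/8 (clear depth 8)
  + 217.0.0.0/8 (H6) depth=8
  Q 217.93.98.8: descend 110110010101110101100010 ; hops seen [H6,H6] ; pick H6
  Q 217.93.98.6: descend 110110010101110101100010 ; hops seen [H6,H6] ; pick H6
  + 164.127.88.208/28 (H2) depth=28
  + 217.80.0.0/12 (H2) depth=12
  + 164.127.88.208/28 (H1) depth=28
  + 164.127.0.0/16 (H2) depth=16
  Q 217.6.87.130: descend 110110010 ; hops seen [H6] ; pick H6
  + 0.0.0.0/0 (H1) depth=0
  Q 217.80.0.3: descend 110110010101 ; hops seen [H1,H6,H2] ; pick H2
  Q 217.93.98.1: descend 110110010101110101100010 ; hops seen [H1,H6,H2,H6] ; pick H6
  Q 164.127.88.218: descend 1010010001111111010110001101 ; hops seen [H1,H2,H1] ; pick H1
  Q 217.93.98.14: descend 110110010101110101100010 ; hops seen [H1,H6,H2,H6] ; pick H6
  Q 217.80.0.1: descend 110110010101 ; hops seen [H1,H6,H2] ; pick H2
  + 217.80.0.0/12 (H4) depth=12
  + 100.130.123.63/32 (H1) depth=32
  Q 65.18.112.173: descend 01 ; hops seen [H1] ; pick H1
  + 217.93.98.233/32 (H3) depth=32
  Q 164.127.0.25: descend 10100100011111110 ; hops seen [H1,H2] ; pick H2
  Q 217.93.98.17: descend 110110010101110101100010 ; hops seen [H1,H6,H4,H6] ; pick H6
  + 100.130.123.48/28 (H2) depth=28
  Q 217.93.98.1: descend 110110010101110101100010 ; hops seen [H1,H6,H4,H6] ; pick H6

== LOOKUPS ==
["H6","H6","H6","H6","H2","H6","H1","H6","H2","H1","H2","H6","H6"]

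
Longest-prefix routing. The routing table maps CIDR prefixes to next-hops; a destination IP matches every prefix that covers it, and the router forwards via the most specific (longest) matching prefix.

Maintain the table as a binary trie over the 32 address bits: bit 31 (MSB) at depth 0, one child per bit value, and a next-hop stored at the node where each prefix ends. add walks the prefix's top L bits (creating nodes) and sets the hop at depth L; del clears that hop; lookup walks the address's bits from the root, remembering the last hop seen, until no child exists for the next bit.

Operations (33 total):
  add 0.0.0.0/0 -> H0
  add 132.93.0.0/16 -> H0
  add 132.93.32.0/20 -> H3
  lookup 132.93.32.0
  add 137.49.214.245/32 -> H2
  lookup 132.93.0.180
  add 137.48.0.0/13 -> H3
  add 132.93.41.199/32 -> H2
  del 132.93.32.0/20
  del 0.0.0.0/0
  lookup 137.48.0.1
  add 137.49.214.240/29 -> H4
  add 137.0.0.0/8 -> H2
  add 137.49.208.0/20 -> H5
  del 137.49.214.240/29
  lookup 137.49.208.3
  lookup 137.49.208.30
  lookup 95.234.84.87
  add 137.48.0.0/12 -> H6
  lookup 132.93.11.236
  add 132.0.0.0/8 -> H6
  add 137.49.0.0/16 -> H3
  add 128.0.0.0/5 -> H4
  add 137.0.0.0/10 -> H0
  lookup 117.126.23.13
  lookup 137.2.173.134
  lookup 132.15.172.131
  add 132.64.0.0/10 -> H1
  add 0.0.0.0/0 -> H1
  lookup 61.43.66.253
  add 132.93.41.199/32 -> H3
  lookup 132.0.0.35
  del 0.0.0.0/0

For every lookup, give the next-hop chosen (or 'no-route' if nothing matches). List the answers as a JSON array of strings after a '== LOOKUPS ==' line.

Process each operation:
  + 0.0.0.0/0 (H0) depth=0
  + 132.93.0.0/16 (H0) depth=16
  + 132.93.32.0/20 (H3) depth=20
  ? 132.93.32.0  path d0:H0→d1:-→d2:-→d3:-→d4:-→d5:-→d6:-→d7:-→d8:-→d9:-→d10:-→d11:-→d12:-→d13:-→d14:-→d15:-→d16:H0→d17:-→d18:-→d19:-→d20:H3  best=H3
  + 137.49.214.245/32 (H2) depth=32
  ? 132.93.0.180  path d0:H0→d1:-→d2:-→d3:-→d4:-→d5:-→d6:-→d7:-→d8:-→d9:-→d10:-→d11:-→d12:-→d13:-→d14:-→d15:-→d16:H0→d17:-→d18:-  best=H0
  + 137.48.0.0/13 (H3) depth=13
  + 132.93.41.199/32 (H2) depth=32
  del 132.93.32.0/20 (clear depth 20)
  del 0.0.0.0/0 (clear depth 0)
  ? 137.48.0.1  path d0:-→d1:-→d2:-→d3:-→d4:-→d5:-→d6:-→d7:-→d8:-→d9:-→d10:-→d11:-→d12:-→d13:H3→d14:-→d15:-  best=H3
  + 137.49.214.240/29 (H4) depth=29
  + 137.0.0.0/8 (H2) depth=8
  + 137.49.208.0/20 (H5) depth=20
  del 137.49.214.240/29 (clear depth 29)
  ? 137.49.208.3  path d0:-→d1:-→d2:-→d3:-→d4:-→d5:-→d6:-→d7:-→d8:H2→d9:-→d10:-→d11:-→d12:-→d13:H3→d14:-→d15:-→d16:-→d17:-→d18:-→d19:-→d20:H5→d21:-  best=H5
  ? 137.49.208.30  path d0:-→d1:-→d2:-→d3:-→d4:-→d5:-→d6:-→d7:-→d8:H2→d9:-→d10:-→d11:-→d12:-→d13:H3→d14:-→d15:-→d16:-→d17:-→d18:-→d19:-→d20:H5→d21:-  best=H5
  ? 95.234.84.87  path d0:-  best=no-route
  + 137.48.0.0/12 (H6) depth=12
  ? 132.93.11.236  path d0:-→d1:-→d2:-→d3:-→d4:-→d5:-→d6:-→d7:-→d8:-→d9:-→d10:-→d11:-→d12:-→d13:-→d14:-→d15:-→d16:H0→d17:-→d18:-  best=H0
  + 132.0.0.0/8 (H6) depth=8
  + 137.49.0.0/16 (H3) depth=16
  + 128.0.0.0/5 (H4) depth=5
  + 137.0.0.0/10 (H0) depth=10
  ? 117.126.23.13  path d0:-  best=no-route
  ? 137.2.173.134  path d0:-→d1:-→d2:-→d3:-→d4:-→d5:-→d6:-→d7:-→d8:H2→d9:-→d10:H0  best=H0
  ? 132.15.172.131  path d0:-→d1:-→d2:-→d3:-→d4:-→d5:H4→d6:-→d7:-→d8:H6→d9:-  best=H6
  + 132.64.0.0/10 (H1) depth=10
  + 0.0.0.0/0 (H1) depth=0
  ? 61.43.66.253  path d0:H1  best=H1
  + 132.93.41.199/32 (H3) depth=32
  ? 132.0.0.35  path d0:H1→d1:-→d2:-→d3:-→d4:-→d5:H4→d6:-→d7:-→d8:H6→d9:-  best=H6
  del 0.0.0.0/0 (clear depth 0)

== LOOKUPS ==
["H3","H0","H3","H5","H5","no-route","H0","no-route","H0","H6","H1","H6"]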